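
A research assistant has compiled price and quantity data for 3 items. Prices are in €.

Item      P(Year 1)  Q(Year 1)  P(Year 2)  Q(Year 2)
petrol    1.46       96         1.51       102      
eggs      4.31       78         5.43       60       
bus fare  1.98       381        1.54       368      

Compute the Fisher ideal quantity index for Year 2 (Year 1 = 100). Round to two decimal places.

Laspeyres component (base-period weights):
ΣP(Year 1)Q(Year 2) = 1.46×102 + 4.31×60 + 1.98×368 = 148.92 + 258.6 + 728.64 = 1136.16
ΣP(Year 1)Q(Year 1) = 1.46×96 + 4.31×78 + 1.98×381 = 140.16 + 336.18 + 754.38 = 1230.72
L = 1136.16 / 1230.72 × 100 = 92.3167
Paasche component (current-period weights):
ΣP(Year 2)Q(Year 2) = 1.51×102 + 5.43×60 + 1.54×368 = 154.02 + 325.8 + 566.72 = 1046.54
ΣP(Year 2)Q(Year 1) = 1.51×96 + 5.43×78 + 1.54×381 = 144.96 + 423.54 + 586.74 = 1155.24
P = 1046.54 / 1155.24 × 100 = 90.5907
Fisher = √(L × P) = √(92.3167 × 90.5907) = 91.4496

91.45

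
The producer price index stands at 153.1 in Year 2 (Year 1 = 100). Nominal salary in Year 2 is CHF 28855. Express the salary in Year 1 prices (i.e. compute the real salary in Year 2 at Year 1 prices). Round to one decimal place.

Real = Nominal ÷ (Index/100) = 28855 ÷ (153.1/100)
     = 28855 ÷ 1.531 = 18847.1587

18847.2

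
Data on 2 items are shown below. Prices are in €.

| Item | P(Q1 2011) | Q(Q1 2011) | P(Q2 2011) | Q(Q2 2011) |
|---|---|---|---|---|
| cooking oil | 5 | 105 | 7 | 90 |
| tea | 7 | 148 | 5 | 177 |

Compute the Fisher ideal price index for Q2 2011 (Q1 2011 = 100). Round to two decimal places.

Laspeyres component (base-period weights):
ΣP(Q2 2011)Q(Q1 2011) = 7×105 + 5×148 = 735 + 740 = 1475
ΣP(Q1 2011)Q(Q1 2011) = 5×105 + 7×148 = 525 + 1036 = 1561
L = 1475 / 1561 × 100 = 94.4907
Paasche component (current-period weights):
ΣP(Q2 2011)Q(Q2 2011) = 7×90 + 5×177 = 630 + 885 = 1515
ΣP(Q1 2011)Q(Q2 2011) = 5×90 + 7×177 = 450 + 1239 = 1689
P = 1515 / 1689 × 100 = 89.6980
Fisher = √(L × P) = √(94.4907 × 89.6980) = 92.0632

92.06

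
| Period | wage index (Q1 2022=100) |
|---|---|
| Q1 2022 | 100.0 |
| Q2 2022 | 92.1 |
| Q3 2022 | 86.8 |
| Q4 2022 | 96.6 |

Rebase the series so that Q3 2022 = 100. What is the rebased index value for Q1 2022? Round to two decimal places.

115.21

Rebased(Q1 2022) = 100.0 / 86.8 × 100 = 115.2074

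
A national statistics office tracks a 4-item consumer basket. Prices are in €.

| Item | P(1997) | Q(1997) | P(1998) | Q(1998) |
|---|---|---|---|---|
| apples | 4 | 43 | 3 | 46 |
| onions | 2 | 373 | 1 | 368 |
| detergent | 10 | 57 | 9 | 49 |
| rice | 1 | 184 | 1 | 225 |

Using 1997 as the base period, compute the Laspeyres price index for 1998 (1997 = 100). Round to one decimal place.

Laspeyres price index uses base-period quantities as weights.
ΣP(1998)·Q(1997) = 3×43 + 1×373 + 9×57 + 1×184 = 129 + 373 + 513 + 184 = 1199
ΣP(1997)·Q(1997) = 4×43 + 2×373 + 10×57 + 1×184 = 172 + 746 + 570 + 184 = 1672
Index = 1199 / 1672 × 100 = 71.7105

71.7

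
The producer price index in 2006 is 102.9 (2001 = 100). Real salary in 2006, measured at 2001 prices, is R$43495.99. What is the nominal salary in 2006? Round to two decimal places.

44757.37

Nominal = Real × (Index/100) = 43495.99 × (102.9/100)
        = 43495.99 × 1.029 = 44757.3737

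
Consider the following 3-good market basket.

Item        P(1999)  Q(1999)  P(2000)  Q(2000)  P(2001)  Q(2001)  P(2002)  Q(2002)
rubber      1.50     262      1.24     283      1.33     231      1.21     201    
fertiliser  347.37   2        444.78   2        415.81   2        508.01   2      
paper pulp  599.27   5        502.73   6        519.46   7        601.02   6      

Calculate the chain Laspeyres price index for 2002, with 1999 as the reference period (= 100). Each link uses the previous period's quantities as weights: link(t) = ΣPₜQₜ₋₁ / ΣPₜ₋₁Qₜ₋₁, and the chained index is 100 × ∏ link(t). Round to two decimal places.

106.87

Link 1999→2000:
ΣP(2000)Q(1999) = 1.24×262 + 444.78×2 + 502.73×5 = 324.88 + 889.56 + 2513.65 = 3728.09
ΣP(1999)Q(1999) = 1.50×262 + 347.37×2 + 599.27×5 = 393 + 694.74 + 2996.35 = 4084.09
link = 3728.09/4084.09 = 0.912832
Link 2000→2001:
ΣP(2001)Q(2000) = 1.33×283 + 415.81×2 + 519.46×6 = 376.39 + 831.62 + 3116.76 = 4324.77
ΣP(2000)Q(2000) = 1.24×283 + 444.78×2 + 502.73×6 = 350.92 + 889.56 + 3016.38 = 4256.86
link = 4324.77/4256.86 = 1.015953
Link 2001→2002:
ΣP(2002)Q(2001) = 1.21×231 + 508.01×2 + 601.02×7 = 279.51 + 1016.02 + 4207.14 = 5502.67
ΣP(2001)Q(2001) = 1.33×231 + 415.81×2 + 519.46×7 = 307.23 + 831.62 + 3636.22 = 4775.07
link = 5502.67/4775.07 = 1.152375
Chained index = 100 × 0.912832 × 1.015953 × 1.152375 = 106.8707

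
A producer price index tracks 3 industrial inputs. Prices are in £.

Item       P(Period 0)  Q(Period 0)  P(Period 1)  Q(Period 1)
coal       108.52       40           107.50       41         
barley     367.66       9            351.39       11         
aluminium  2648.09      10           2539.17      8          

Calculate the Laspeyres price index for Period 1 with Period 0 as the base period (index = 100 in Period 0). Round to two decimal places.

Laspeyres price index uses base-period quantities as weights.
ΣP(Period 1)·Q(Period 0) = 107.50×40 + 351.39×9 + 2539.17×10 = 4300 + 3162.51 + 25391.7 = 32854.21
ΣP(Period 0)·Q(Period 0) = 108.52×40 + 367.66×9 + 2648.09×10 = 4340.8 + 3308.94 + 26480.9 = 34130.64
Index = 32854.21 / 34130.64 × 100 = 96.2602

96.26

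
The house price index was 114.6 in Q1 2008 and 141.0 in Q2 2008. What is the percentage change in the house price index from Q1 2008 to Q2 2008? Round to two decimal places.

Change = (141.0 − 114.6) / 114.6 × 100
       = 26.4 / 114.6 × 100 = 23.0366%

23.04%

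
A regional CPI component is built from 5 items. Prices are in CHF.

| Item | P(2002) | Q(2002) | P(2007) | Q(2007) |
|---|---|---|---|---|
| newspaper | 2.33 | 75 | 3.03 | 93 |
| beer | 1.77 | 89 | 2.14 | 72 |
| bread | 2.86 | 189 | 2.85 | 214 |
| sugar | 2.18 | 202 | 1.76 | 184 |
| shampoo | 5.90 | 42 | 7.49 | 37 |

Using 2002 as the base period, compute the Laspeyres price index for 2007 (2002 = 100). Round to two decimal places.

Laspeyres price index uses base-period quantities as weights.
ΣP(2007)·Q(2002) = 3.03×75 + 2.14×89 + 2.85×189 + 1.76×202 + 7.49×42 = 227.25 + 190.46 + 538.65 + 355.52 + 314.58 = 1626.46
ΣP(2002)·Q(2002) = 2.33×75 + 1.77×89 + 2.86×189 + 2.18×202 + 5.90×42 = 174.75 + 157.53 + 540.54 + 440.36 + 247.8 = 1560.98
Index = 1626.46 / 1560.98 × 100 = 104.1948

104.19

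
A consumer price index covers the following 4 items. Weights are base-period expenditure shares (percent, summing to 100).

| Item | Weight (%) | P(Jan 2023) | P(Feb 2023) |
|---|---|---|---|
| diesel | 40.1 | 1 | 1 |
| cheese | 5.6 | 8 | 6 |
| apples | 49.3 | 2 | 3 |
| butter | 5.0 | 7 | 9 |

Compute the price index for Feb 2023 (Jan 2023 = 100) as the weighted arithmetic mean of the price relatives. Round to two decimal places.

124.68

diesel: 40.1 × (1/1) = 40.1 × 1.000000 = 40.1000
cheese: 5.6 × (6/8) = 5.6 × 0.750000 = 4.2000
apples: 49.3 × (3/2) = 49.3 × 1.500000 = 73.9500
butter: 5.0 × (9/7) = 5.0 × 1.285714 = 6.4286
Index = Σ wᵢ·(p₁ᵢ/p₀ᵢ) = 40.1000 + 4.2000 + 73.9500 + 6.4286 = 124.6786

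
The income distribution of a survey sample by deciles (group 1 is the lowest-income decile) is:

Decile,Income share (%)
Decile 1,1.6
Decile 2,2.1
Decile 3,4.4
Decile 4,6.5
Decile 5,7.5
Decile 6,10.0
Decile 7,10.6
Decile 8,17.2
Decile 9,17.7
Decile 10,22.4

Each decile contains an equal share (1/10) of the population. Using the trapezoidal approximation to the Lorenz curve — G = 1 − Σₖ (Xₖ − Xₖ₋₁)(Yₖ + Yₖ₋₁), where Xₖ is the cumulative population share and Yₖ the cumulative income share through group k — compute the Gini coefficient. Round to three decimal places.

Cumulative income shares Yₖ: 0.0160, 0.0370, 0.0810, 0.1460, 0.2210, 0.3210, 0.4270, 0.5990, 0.7760, 1.0000
Σ (Xₖ−Xₖ₋₁)(Yₖ+Yₖ₋₁) = (1/10)(0.0160+0.0000) + (1/10)(0.0370+0.0160) + (1/10)(0.0810+0.0370) + (1/10)(0.1460+0.0810) + (1/10)(0.2210+0.1460) + (1/10)(0.3210+0.2210) + (1/10)(0.4270+0.3210) + (1/10)(0.5990+0.4270) + (1/10)(0.7760+0.5990) + (1/10)(1.0000+0.7760)
  = 0.0016 + 0.0053 + 0.0118 + 0.0227 + 0.0367 + 0.0542 + 0.0748 + 0.1026 + 0.1375 + 0.1776 = 0.6248
G = 1 − 0.6248 = 0.3752

0.375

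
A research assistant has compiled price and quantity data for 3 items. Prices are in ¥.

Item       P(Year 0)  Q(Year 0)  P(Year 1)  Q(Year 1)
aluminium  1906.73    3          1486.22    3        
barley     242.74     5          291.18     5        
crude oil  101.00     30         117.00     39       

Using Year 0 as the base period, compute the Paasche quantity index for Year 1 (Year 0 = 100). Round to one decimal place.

Paasche quantity index uses current-period prices as weights.
ΣP(Year 1)·Q(Year 1) = 1486.22×3 + 291.18×5 + 117.00×39 = 4458.66 + 1455.9 + 4563 = 10477.56
ΣP(Year 1)·Q(Year 0) = 1486.22×3 + 291.18×5 + 117.00×30 = 4458.66 + 1455.9 + 3510 = 9424.56
Index = 10477.56 / 9424.56 × 100 = 111.1729

111.2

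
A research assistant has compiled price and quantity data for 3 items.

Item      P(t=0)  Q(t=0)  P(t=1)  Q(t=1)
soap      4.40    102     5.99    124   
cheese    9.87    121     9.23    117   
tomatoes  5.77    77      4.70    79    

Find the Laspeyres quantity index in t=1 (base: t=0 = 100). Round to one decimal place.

Laspeyres quantity index uses base-period prices as weights.
ΣP(t=0)·Q(t=1) = 4.40×124 + 9.87×117 + 5.77×79 = 545.6 + 1154.79 + 455.83 = 2156.22
ΣP(t=0)·Q(t=0) = 4.40×102 + 9.87×121 + 5.77×77 = 448.8 + 1194.27 + 444.29 = 2087.36
Index = 2156.22 / 2087.36 × 100 = 103.2989

103.3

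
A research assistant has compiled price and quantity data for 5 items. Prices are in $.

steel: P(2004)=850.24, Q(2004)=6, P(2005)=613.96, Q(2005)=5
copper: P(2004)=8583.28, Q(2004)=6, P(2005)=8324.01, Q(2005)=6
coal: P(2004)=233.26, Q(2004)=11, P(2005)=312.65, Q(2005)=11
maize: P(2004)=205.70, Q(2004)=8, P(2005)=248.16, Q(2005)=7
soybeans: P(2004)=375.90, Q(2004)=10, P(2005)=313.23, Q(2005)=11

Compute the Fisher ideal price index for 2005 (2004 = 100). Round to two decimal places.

Laspeyres component (base-period weights):
ΣP(2005)Q(2004) = 613.96×6 + 8324.01×6 + 312.65×11 + 248.16×8 + 313.23×10 = 3683.76 + 49944.06 + 3439.15 + 1985.28 + 3132.3 = 62184.55
ΣP(2004)Q(2004) = 850.24×6 + 8583.28×6 + 233.26×11 + 205.70×8 + 375.90×10 = 5101.44 + 51499.68 + 2565.86 + 1645.6 + 3759 = 64571.58
L = 62184.55 / 64571.58 × 100 = 96.3033
Paasche component (current-period weights):
ΣP(2005)Q(2005) = 613.96×5 + 8324.01×6 + 312.65×11 + 248.16×7 + 313.23×11 = 3069.8 + 49944.06 + 3439.15 + 1737.12 + 3445.53 = 61635.66
ΣP(2004)Q(2005) = 850.24×5 + 8583.28×6 + 233.26×11 + 205.70×7 + 375.90×11 = 4251.2 + 51499.68 + 2565.86 + 1439.9 + 4134.9 = 63891.54
P = 61635.66 / 63891.54 × 100 = 96.4692
Fisher = √(L × P) = √(96.3033 × 96.4692) = 96.3862

96.39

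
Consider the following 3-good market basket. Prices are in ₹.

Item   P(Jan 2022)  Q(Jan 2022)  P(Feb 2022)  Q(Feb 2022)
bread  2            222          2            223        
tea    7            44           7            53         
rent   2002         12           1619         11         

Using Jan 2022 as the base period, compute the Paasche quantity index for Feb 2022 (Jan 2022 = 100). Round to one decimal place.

92.3

Paasche quantity index uses current-period prices as weights.
ΣP(Feb 2022)·Q(Feb 2022) = 2×223 + 7×53 + 1619×11 = 446 + 371 + 17809 = 18626
ΣP(Feb 2022)·Q(Jan 2022) = 2×222 + 7×44 + 1619×12 = 444 + 308 + 19428 = 20180
Index = 18626 / 20180 × 100 = 92.2993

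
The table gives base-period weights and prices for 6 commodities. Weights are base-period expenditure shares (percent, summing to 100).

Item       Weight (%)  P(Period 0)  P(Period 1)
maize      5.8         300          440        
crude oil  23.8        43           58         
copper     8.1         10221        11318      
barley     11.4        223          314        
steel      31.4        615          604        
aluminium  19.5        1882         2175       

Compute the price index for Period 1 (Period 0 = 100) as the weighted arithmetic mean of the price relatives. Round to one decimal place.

119.0

maize: 5.8 × (440/300) = 5.8 × 1.466667 = 8.5067
crude oil: 23.8 × (58/43) = 23.8 × 1.348837 = 32.1023
copper: 8.1 × (11318/10221) = 8.1 × 1.107328 = 8.9694
barley: 11.4 × (314/223) = 11.4 × 1.408072 = 16.0520
steel: 31.4 × (604/615) = 31.4 × 0.982114 = 30.8384
aluminium: 19.5 × (2175/1882) = 19.5 × 1.155685 = 22.5359
Index = Σ wᵢ·(p₁ᵢ/p₀ᵢ) = 8.5067 + 32.1023 + 8.9694 + 16.0520 + 30.8384 + 22.5359 = 119.0046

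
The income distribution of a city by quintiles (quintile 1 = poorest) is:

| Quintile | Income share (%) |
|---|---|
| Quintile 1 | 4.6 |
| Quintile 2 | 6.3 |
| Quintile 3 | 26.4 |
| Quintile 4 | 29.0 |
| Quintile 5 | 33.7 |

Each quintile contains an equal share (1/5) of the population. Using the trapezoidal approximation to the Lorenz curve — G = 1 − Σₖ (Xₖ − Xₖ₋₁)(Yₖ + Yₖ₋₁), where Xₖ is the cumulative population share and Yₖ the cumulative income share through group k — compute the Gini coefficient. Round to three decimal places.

0.324

Cumulative income shares Yₖ: 0.0460, 0.1090, 0.3730, 0.6630, 1.0000
Σ (Xₖ−Xₖ₋₁)(Yₖ+Yₖ₋₁) = (1/5)(0.0460+0.0000) + (1/5)(0.1090+0.0460) + (1/5)(0.3730+0.1090) + (1/5)(0.6630+0.3730) + (1/5)(1.0000+0.6630)
  = 0.0092 + 0.0310 + 0.0964 + 0.2072 + 0.3326 = 0.6764
G = 1 − 0.6764 = 0.3236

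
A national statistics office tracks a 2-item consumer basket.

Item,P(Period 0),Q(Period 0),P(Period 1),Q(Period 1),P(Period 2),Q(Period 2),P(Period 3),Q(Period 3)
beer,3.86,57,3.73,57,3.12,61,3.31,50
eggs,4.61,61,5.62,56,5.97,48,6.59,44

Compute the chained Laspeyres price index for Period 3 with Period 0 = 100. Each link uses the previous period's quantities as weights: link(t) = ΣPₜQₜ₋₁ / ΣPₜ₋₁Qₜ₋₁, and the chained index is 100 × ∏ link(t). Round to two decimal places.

116.96

Link Period 0→Period 1:
ΣP(Period 1)Q(Period 0) = 3.73×57 + 5.62×61 = 212.61 + 342.82 = 555.43
ΣP(Period 0)Q(Period 0) = 3.86×57 + 4.61×61 = 220.02 + 281.21 = 501.23
link = 555.43/501.23 = 1.108134
Link Period 1→Period 2:
ΣP(Period 2)Q(Period 1) = 3.12×57 + 5.97×56 = 177.84 + 334.32 = 512.16
ΣP(Period 1)Q(Period 1) = 3.73×57 + 5.62×56 = 212.61 + 314.72 = 527.33
link = 512.16/527.33 = 0.971232
Link Period 2→Period 3:
ΣP(Period 3)Q(Period 2) = 3.31×61 + 6.59×48 = 201.91 + 316.32 = 518.23
ΣP(Period 2)Q(Period 2) = 3.12×61 + 5.97×48 = 190.32 + 286.56 = 476.88
link = 518.23/476.88 = 1.086709
Chained index = 100 × 1.108134 × 0.971232 × 1.086709 = 116.9577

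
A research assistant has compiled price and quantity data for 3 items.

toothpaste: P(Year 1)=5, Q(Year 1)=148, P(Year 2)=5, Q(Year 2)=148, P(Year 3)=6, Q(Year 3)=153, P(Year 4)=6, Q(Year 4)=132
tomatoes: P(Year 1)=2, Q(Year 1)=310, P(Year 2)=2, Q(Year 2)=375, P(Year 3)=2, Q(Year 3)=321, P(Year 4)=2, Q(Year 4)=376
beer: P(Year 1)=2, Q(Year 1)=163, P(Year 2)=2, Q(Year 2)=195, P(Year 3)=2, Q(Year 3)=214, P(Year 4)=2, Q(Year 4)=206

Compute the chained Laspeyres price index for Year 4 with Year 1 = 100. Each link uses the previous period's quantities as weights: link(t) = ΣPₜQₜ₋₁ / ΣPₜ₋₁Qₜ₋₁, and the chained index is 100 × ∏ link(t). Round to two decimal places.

107.87

Link Year 1→Year 2:
ΣP(Year 2)Q(Year 1) = 5×148 + 2×310 + 2×163 = 740 + 620 + 326 = 1686
ΣP(Year 1)Q(Year 1) = 5×148 + 2×310 + 2×163 = 740 + 620 + 326 = 1686
link = 1686/1686 = 1.000000
Link Year 2→Year 3:
ΣP(Year 3)Q(Year 2) = 6×148 + 2×375 + 2×195 = 888 + 750 + 390 = 2028
ΣP(Year 2)Q(Year 2) = 5×148 + 2×375 + 2×195 = 740 + 750 + 390 = 1880
link = 2028/1880 = 1.078723
Link Year 3→Year 4:
ΣP(Year 4)Q(Year 3) = 6×153 + 2×321 + 2×214 = 918 + 642 + 428 = 1988
ΣP(Year 3)Q(Year 3) = 6×153 + 2×321 + 2×214 = 918 + 642 + 428 = 1988
link = 1988/1988 = 1.000000
Chained index = 100 × 1.000000 × 1.078723 × 1.000000 = 107.8723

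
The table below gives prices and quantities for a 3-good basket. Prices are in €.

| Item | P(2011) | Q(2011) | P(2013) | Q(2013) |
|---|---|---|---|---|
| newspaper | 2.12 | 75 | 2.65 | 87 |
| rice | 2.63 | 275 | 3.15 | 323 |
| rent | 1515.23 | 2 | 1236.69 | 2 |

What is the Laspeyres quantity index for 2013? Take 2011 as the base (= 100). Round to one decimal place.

Laspeyres quantity index uses base-period prices as weights.
ΣP(2011)·Q(2013) = 2.12×87 + 2.63×323 + 1515.23×2 = 184.44 + 849.49 + 3030.46 = 4064.39
ΣP(2011)·Q(2011) = 2.12×75 + 2.63×275 + 1515.23×2 = 159 + 723.25 + 3030.46 = 3912.71
Index = 4064.39 / 3912.71 × 100 = 103.8766

103.9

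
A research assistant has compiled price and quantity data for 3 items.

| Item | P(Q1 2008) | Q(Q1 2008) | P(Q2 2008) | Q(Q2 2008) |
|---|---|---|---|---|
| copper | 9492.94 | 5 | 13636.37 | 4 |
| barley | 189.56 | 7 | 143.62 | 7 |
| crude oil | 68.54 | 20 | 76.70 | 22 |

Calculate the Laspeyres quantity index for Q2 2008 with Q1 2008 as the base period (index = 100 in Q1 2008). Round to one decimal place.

81.3

Laspeyres quantity index uses base-period prices as weights.
ΣP(Q1 2008)·Q(Q2 2008) = 9492.94×4 + 189.56×7 + 68.54×22 = 37971.76 + 1326.92 + 1507.88 = 40806.56
ΣP(Q1 2008)·Q(Q1 2008) = 9492.94×5 + 189.56×7 + 68.54×20 = 47464.7 + 1326.92 + 1370.8 = 50162.42
Index = 40806.56 / 50162.42 × 100 = 81.3489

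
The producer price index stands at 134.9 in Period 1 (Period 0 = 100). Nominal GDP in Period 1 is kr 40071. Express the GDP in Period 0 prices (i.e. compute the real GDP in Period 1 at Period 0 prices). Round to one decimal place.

29704.2

Real = Nominal ÷ (Index/100) = 40071 ÷ (134.9/100)
     = 40071 ÷ 1.349 = 29704.2254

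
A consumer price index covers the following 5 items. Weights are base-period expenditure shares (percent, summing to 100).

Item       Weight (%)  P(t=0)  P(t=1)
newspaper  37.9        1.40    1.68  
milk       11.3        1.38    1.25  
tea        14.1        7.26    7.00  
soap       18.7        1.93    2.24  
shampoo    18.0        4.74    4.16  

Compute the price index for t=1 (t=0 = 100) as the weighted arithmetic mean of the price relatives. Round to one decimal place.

106.8

newspaper: 37.9 × (1.68/1.40) = 37.9 × 1.200000 = 45.4800
milk: 11.3 × (1.25/1.38) = 11.3 × 0.905797 = 10.2355
tea: 14.1 × (7.00/7.26) = 14.1 × 0.964187 = 13.5950
soap: 18.7 × (2.24/1.93) = 18.7 × 1.160622 = 21.7036
shampoo: 18.0 × (4.16/4.74) = 18.0 × 0.877637 = 15.7975
Index = Σ wᵢ·(p₁ᵢ/p₀ᵢ) = 45.4800 + 10.2355 + 13.5950 + 21.7036 + 15.7975 = 106.8116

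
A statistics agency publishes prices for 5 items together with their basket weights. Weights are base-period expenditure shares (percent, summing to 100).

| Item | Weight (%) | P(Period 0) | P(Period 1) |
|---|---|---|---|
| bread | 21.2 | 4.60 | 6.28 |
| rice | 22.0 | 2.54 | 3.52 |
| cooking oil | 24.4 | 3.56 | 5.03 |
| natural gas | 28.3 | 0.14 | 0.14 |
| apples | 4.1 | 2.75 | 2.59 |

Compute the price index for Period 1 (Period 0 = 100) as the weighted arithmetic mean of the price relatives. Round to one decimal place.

bread: 21.2 × (6.28/4.60) = 21.2 × 1.365217 = 28.9426
rice: 22.0 × (3.52/2.54) = 22.0 × 1.385827 = 30.4882
cooking oil: 24.4 × (5.03/3.56) = 24.4 × 1.412921 = 34.4753
natural gas: 28.3 × (0.14/0.14) = 28.3 × 1.000000 = 28.3000
apples: 4.1 × (2.59/2.75) = 4.1 × 0.941818 = 3.8615
Index = Σ wᵢ·(p₁ᵢ/p₀ᵢ) = 28.9426 + 30.4882 + 34.4753 + 28.3000 + 3.8615 = 126.0675

126.1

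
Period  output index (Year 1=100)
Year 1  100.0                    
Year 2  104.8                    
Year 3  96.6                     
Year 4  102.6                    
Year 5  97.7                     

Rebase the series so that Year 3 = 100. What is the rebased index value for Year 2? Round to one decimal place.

Rebased(Year 2) = 104.8 / 96.6 × 100 = 108.4886

108.5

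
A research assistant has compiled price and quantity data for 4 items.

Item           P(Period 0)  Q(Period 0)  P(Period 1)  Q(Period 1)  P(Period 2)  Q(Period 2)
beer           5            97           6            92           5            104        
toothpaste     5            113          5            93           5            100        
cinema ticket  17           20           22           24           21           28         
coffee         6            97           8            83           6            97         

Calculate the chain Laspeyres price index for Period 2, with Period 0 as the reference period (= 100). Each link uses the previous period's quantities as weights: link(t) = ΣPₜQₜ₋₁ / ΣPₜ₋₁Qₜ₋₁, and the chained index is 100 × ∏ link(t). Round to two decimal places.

Link Period 0→Period 1:
ΣP(Period 1)Q(Period 0) = 6×97 + 5×113 + 22×20 + 8×97 = 582 + 565 + 440 + 776 = 2363
ΣP(Period 0)Q(Period 0) = 5×97 + 5×113 + 17×20 + 6×97 = 485 + 565 + 340 + 582 = 1972
link = 2363/1972 = 1.198276
Link Period 1→Period 2:
ΣP(Period 2)Q(Period 1) = 5×92 + 5×93 + 21×24 + 6×83 = 460 + 465 + 504 + 498 = 1927
ΣP(Period 1)Q(Period 1) = 6×92 + 5×93 + 22×24 + 8×83 = 552 + 465 + 528 + 664 = 2209
link = 1927/2209 = 0.872340
Chained index = 100 × 1.198276 × 0.872340 = 104.5304

104.53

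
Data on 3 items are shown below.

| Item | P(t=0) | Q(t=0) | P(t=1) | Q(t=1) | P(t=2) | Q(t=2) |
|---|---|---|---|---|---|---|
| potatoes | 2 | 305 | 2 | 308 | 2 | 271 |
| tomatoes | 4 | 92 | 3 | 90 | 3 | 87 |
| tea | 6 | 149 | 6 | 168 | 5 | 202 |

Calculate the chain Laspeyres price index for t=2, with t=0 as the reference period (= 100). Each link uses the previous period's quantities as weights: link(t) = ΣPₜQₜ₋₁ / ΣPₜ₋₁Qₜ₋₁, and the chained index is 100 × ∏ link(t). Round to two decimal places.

Link t=0→t=1:
ΣP(t=1)Q(t=0) = 2×305 + 3×92 + 6×149 = 610 + 276 + 894 = 1780
ΣP(t=0)Q(t=0) = 2×305 + 4×92 + 6×149 = 610 + 368 + 894 = 1872
link = 1780/1872 = 0.950855
Link t=1→t=2:
ΣP(t=2)Q(t=1) = 2×308 + 3×90 + 5×168 = 616 + 270 + 840 = 1726
ΣP(t=1)Q(t=1) = 2×308 + 3×90 + 6×168 = 616 + 270 + 1008 = 1894
link = 1726/1894 = 0.911299
Chained index = 100 × 0.950855 × 0.911299 = 86.6513

86.65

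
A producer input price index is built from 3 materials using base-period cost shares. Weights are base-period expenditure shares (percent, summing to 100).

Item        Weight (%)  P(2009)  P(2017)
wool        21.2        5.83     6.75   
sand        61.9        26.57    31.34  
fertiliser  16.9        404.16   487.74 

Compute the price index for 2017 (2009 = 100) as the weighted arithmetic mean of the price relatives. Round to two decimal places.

117.95

wool: 21.2 × (6.75/5.83) = 21.2 × 1.157804 = 24.5455
sand: 61.9 × (31.34/26.57) = 61.9 × 1.179526 = 73.0126
fertiliser: 16.9 × (487.74/404.16) = 16.9 × 1.206799 = 20.3949
Index = Σ wᵢ·(p₁ᵢ/p₀ᵢ) = 24.5455 + 73.0126 + 20.3949 = 117.9530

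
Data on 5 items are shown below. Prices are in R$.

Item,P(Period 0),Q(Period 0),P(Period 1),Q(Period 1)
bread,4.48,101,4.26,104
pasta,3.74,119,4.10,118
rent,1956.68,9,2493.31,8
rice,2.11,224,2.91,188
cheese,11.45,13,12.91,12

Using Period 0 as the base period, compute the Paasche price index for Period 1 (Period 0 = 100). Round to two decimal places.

Paasche price index uses current-period quantities as weights.
ΣP(Period 1)·Q(Period 1) = 4.26×104 + 4.10×118 + 2493.31×8 + 2.91×188 + 12.91×12 = 443.04 + 483.8 + 19946.48 + 547.08 + 154.92 = 21575.32
ΣP(Period 0)·Q(Period 1) = 4.48×104 + 3.74×118 + 1956.68×8 + 2.11×188 + 11.45×12 = 465.92 + 441.32 + 15653.44 + 396.68 + 137.4 = 17094.76
Index = 21575.32 / 17094.76 × 100 = 126.2101

126.21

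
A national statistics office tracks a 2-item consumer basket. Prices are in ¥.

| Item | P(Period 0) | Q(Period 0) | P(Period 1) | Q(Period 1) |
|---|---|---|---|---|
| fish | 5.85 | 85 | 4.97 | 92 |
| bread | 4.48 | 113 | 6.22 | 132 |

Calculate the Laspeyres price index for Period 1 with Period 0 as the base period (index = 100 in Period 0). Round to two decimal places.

Laspeyres price index uses base-period quantities as weights.
ΣP(Period 1)·Q(Period 0) = 4.97×85 + 6.22×113 = 422.45 + 702.86 = 1125.31
ΣP(Period 0)·Q(Period 0) = 5.85×85 + 4.48×113 = 497.25 + 506.24 = 1003.49
Index = 1125.31 / 1003.49 × 100 = 112.1396

112.14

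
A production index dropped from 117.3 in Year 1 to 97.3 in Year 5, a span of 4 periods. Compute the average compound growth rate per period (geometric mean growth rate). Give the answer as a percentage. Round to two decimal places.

-4.57%

Growth factor = (97.3/117.3)^(1/4) = (0.829497)^(1/4) = 0.954341
Growth rate = 0.954341 − 1 = -0.045659 = -4.5659%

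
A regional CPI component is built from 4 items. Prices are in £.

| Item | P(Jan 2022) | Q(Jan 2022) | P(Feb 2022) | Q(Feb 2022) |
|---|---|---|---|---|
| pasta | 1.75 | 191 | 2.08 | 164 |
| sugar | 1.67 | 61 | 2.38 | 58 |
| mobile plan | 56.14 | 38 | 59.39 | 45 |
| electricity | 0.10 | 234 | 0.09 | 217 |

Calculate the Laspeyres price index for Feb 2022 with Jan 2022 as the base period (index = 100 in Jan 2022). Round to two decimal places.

Laspeyres price index uses base-period quantities as weights.
ΣP(Feb 2022)·Q(Jan 2022) = 2.08×191 + 2.38×61 + 59.39×38 + 0.09×234 = 397.28 + 145.18 + 2256.82 + 21.06 = 2820.34
ΣP(Jan 2022)·Q(Jan 2022) = 1.75×191 + 1.67×61 + 56.14×38 + 0.10×234 = 334.25 + 101.87 + 2133.32 + 23.4 = 2592.84
Index = 2820.34 / 2592.84 × 100 = 108.7742

108.77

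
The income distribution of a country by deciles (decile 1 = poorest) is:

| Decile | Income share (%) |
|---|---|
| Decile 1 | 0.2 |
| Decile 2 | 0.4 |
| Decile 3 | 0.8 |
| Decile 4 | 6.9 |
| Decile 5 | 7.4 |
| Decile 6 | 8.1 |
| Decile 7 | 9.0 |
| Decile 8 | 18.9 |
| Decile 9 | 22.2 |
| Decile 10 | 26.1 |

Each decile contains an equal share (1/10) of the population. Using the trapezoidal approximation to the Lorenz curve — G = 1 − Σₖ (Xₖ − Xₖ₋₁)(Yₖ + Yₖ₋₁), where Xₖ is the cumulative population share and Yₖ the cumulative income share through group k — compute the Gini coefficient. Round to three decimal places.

0.483

Cumulative income shares Yₖ: 0.0020, 0.0060, 0.0140, 0.0830, 0.1570, 0.2380, 0.3280, 0.5170, 0.7390, 1.0000
Σ (Xₖ−Xₖ₋₁)(Yₖ+Yₖ₋₁) = (1/10)(0.0020+0.0000) + (1/10)(0.0060+0.0020) + (1/10)(0.0140+0.0060) + (1/10)(0.0830+0.0140) + (1/10)(0.1570+0.0830) + (1/10)(0.2380+0.1570) + (1/10)(0.3280+0.2380) + (1/10)(0.5170+0.3280) + (1/10)(0.7390+0.5170) + (1/10)(1.0000+0.7390)
  = 0.0002 + 0.0008 + 0.0020 + 0.0097 + 0.0240 + 0.0395 + 0.0566 + 0.0845 + 0.1256 + 0.1739 = 0.5168
G = 1 − 0.5168 = 0.4832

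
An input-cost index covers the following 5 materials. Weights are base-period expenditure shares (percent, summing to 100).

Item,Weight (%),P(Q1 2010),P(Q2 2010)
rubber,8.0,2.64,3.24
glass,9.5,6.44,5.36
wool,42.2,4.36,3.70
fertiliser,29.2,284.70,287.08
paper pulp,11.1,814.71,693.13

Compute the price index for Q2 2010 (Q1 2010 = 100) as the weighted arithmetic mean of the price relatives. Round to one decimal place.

rubber: 8.0 × (3.24/2.64) = 8.0 × 1.227273 = 9.8182
glass: 9.5 × (5.36/6.44) = 9.5 × 0.832298 = 7.9068
wool: 42.2 × (3.70/4.36) = 42.2 × 0.848624 = 35.8119
fertiliser: 29.2 × (287.08/284.70) = 29.2 × 1.008360 = 29.4441
paper pulp: 11.1 × (693.13/814.71) = 11.1 × 0.850769 = 9.4435
Index = Σ wᵢ·(p₁ᵢ/p₀ᵢ) = 9.8182 + 7.9068 + 35.8119 + 29.4441 + 9.4435 = 92.4246

92.4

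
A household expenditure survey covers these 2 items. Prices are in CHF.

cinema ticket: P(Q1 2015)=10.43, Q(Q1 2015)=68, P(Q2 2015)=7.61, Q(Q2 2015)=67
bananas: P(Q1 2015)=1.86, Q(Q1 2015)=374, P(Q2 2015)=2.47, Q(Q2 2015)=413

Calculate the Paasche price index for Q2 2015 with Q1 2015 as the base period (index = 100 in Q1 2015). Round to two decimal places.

104.29

Paasche price index uses current-period quantities as weights.
ΣP(Q2 2015)·Q(Q2 2015) = 7.61×67 + 2.47×413 = 509.87 + 1020.11 = 1529.98
ΣP(Q1 2015)·Q(Q2 2015) = 10.43×67 + 1.86×413 = 698.81 + 768.18 = 1466.99
Index = 1529.98 / 1466.99 × 100 = 104.2938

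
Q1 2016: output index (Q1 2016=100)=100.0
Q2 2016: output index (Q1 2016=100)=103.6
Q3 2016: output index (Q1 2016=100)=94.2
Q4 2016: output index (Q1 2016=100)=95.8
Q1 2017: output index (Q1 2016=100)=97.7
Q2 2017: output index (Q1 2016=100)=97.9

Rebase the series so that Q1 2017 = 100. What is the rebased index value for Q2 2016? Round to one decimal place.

Rebased(Q2 2016) = 103.6 / 97.7 × 100 = 106.0389

106.0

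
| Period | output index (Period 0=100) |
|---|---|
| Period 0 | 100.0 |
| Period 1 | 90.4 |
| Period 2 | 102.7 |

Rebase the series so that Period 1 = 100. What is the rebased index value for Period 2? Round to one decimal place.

113.6

Rebased(Period 2) = 102.7 / 90.4 × 100 = 113.6062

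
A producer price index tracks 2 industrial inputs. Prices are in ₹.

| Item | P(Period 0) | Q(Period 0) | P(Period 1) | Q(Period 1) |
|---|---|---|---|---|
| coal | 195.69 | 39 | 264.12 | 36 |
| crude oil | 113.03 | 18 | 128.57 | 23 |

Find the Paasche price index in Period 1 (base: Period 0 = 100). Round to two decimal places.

129.25

Paasche price index uses current-period quantities as weights.
ΣP(Period 1)·Q(Period 1) = 264.12×36 + 128.57×23 = 9508.32 + 2957.11 = 12465.43
ΣP(Period 0)·Q(Period 1) = 195.69×36 + 113.03×23 = 7044.84 + 2599.69 = 9644.53
Index = 12465.43 / 9644.53 × 100 = 129.2487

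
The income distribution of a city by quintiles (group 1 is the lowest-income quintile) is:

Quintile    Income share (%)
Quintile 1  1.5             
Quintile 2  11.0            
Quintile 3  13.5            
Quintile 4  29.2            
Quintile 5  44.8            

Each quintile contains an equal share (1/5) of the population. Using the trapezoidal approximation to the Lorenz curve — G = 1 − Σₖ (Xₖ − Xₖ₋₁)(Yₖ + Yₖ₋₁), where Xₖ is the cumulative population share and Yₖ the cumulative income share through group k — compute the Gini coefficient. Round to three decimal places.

0.419

Cumulative income shares Yₖ: 0.0150, 0.1250, 0.2600, 0.5520, 1.0000
Σ (Xₖ−Xₖ₋₁)(Yₖ+Yₖ₋₁) = (1/5)(0.0150+0.0000) + (1/5)(0.1250+0.0150) + (1/5)(0.2600+0.1250) + (1/5)(0.5520+0.2600) + (1/5)(1.0000+0.5520)
  = 0.0030 + 0.0280 + 0.0770 + 0.1624 + 0.3104 = 0.5808
G = 1 − 0.5808 = 0.4192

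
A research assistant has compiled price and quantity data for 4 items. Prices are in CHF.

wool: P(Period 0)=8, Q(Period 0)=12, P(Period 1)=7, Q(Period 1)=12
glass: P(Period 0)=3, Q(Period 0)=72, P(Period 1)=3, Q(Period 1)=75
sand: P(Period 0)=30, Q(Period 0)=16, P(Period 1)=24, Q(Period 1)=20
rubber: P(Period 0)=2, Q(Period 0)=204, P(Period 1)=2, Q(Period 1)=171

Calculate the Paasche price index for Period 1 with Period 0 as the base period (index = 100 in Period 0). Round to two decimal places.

89.55

Paasche price index uses current-period quantities as weights.
ΣP(Period 1)·Q(Period 1) = 7×12 + 3×75 + 24×20 + 2×171 = 84 + 225 + 480 + 342 = 1131
ΣP(Period 0)·Q(Period 1) = 8×12 + 3×75 + 30×20 + 2×171 = 96 + 225 + 600 + 342 = 1263
Index = 1131 / 1263 × 100 = 89.5487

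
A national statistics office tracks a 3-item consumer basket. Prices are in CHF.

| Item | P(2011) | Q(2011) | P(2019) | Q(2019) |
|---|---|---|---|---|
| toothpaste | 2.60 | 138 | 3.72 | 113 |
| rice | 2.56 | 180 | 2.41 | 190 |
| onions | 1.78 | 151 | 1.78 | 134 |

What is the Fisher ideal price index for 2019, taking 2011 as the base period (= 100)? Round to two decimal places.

110.67

Laspeyres component (base-period weights):
ΣP(2019)Q(2011) = 3.72×138 + 2.41×180 + 1.78×151 = 513.36 + 433.8 + 268.78 = 1215.94
ΣP(2011)Q(2011) = 2.60×138 + 2.56×180 + 1.78×151 = 358.8 + 460.8 + 268.78 = 1088.38
L = 1215.94 / 1088.38 × 100 = 111.7202
Paasche component (current-period weights):
ΣP(2019)Q(2019) = 3.72×113 + 2.41×190 + 1.78×134 = 420.36 + 457.9 + 238.52 = 1116.78
ΣP(2011)Q(2019) = 2.60×113 + 2.56×190 + 1.78×134 = 293.8 + 486.4 + 238.52 = 1018.72
P = 1116.78 / 1018.72 × 100 = 109.6258
Fisher = √(L × P) = √(111.7202 × 109.6258) = 110.6680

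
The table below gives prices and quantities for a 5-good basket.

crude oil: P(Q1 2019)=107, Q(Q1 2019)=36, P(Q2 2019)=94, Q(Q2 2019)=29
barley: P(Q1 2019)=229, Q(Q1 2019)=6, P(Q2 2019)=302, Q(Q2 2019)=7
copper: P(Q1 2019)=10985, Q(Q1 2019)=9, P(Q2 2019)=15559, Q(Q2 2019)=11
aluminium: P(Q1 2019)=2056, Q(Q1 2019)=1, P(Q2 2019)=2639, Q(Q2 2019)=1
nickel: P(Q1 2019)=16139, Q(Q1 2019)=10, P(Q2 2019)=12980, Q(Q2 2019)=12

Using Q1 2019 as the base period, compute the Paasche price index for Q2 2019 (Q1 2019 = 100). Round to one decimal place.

104.1

Paasche price index uses current-period quantities as weights.
ΣP(Q2 2019)·Q(Q2 2019) = 94×29 + 302×7 + 15559×11 + 2639×1 + 12980×12 = 2726 + 2114 + 171149 + 2639 + 155760 = 334388
ΣP(Q1 2019)·Q(Q2 2019) = 107×29 + 229×7 + 10985×11 + 2056×1 + 16139×12 = 3103 + 1603 + 120835 + 2056 + 193668 = 321265
Index = 334388 / 321265 × 100 = 104.0848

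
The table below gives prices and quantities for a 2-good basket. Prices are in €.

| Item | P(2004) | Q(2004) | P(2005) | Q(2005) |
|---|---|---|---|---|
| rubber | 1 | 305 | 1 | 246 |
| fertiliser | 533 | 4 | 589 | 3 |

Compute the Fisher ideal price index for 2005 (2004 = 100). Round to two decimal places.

Laspeyres component (base-period weights):
ΣP(2005)Q(2004) = 1×305 + 589×4 = 305 + 2356 = 2661
ΣP(2004)Q(2004) = 1×305 + 533×4 = 305 + 2132 = 2437
L = 2661 / 2437 × 100 = 109.1916
Paasche component (current-period weights):
ΣP(2005)Q(2005) = 1×246 + 589×3 = 246 + 1767 = 2013
ΣP(2004)Q(2005) = 1×246 + 533×3 = 246 + 1599 = 1845
P = 2013 / 1845 × 100 = 109.1057
Fisher = √(L × P) = √(109.1916 × 109.1057) = 109.1487

109.15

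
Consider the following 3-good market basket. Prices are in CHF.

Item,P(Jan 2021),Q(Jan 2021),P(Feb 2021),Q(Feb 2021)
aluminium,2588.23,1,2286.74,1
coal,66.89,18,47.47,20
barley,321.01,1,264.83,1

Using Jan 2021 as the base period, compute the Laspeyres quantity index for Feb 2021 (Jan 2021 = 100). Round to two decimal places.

Laspeyres quantity index uses base-period prices as weights.
ΣP(Jan 2021)·Q(Feb 2021) = 2588.23×1 + 66.89×20 + 321.01×1 = 2588.23 + 1337.8 + 321.01 = 4247.04
ΣP(Jan 2021)·Q(Jan 2021) = 2588.23×1 + 66.89×18 + 321.01×1 = 2588.23 + 1204.02 + 321.01 = 4113.26
Index = 4247.04 / 4113.26 × 100 = 103.2524

103.25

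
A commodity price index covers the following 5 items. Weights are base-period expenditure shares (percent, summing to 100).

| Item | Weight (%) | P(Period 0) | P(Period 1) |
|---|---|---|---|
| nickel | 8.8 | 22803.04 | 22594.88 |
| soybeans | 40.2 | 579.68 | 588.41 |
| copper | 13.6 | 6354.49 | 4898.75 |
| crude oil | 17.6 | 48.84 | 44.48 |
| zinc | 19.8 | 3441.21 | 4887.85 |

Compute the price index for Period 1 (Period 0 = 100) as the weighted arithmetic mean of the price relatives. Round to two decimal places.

104.16

nickel: 8.8 × (22594.88/22803.04) = 8.8 × 0.990871 = 8.7197
soybeans: 40.2 × (588.41/579.68) = 40.2 × 1.015060 = 40.8054
copper: 13.6 × (4898.75/6354.49) = 13.6 × 0.770912 = 10.4844
crude oil: 17.6 × (44.48/48.84) = 17.6 × 0.910729 = 16.0288
zinc: 19.8 × (4887.85/3441.21) = 19.8 × 1.420387 = 28.1237
Index = Σ wᵢ·(p₁ᵢ/p₀ᵢ) = 8.7197 + 40.8054 + 10.4844 + 16.0288 + 28.1237 = 104.1620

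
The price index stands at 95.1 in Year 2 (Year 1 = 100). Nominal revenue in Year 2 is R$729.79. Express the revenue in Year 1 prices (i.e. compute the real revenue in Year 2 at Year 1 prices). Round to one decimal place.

767.4

Real = Nominal ÷ (Index/100) = 729.79 ÷ (95.1/100)
     = 729.79 ÷ 0.951 = 767.3922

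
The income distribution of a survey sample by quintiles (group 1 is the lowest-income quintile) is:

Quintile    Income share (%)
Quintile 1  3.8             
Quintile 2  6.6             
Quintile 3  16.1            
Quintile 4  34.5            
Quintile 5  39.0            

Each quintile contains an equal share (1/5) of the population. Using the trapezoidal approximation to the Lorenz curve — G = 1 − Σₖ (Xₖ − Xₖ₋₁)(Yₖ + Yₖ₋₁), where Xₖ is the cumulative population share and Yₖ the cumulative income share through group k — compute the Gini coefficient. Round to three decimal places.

Cumulative income shares Yₖ: 0.0380, 0.1040, 0.2650, 0.6100, 1.0000
Σ (Xₖ−Xₖ₋₁)(Yₖ+Yₖ₋₁) = (1/5)(0.0380+0.0000) + (1/5)(0.1040+0.0380) + (1/5)(0.2650+0.1040) + (1/5)(0.6100+0.2650) + (1/5)(1.0000+0.6100)
  = 0.0076 + 0.0284 + 0.0738 + 0.1750 + 0.3220 = 0.6068
G = 1 − 0.6068 = 0.3932

0.393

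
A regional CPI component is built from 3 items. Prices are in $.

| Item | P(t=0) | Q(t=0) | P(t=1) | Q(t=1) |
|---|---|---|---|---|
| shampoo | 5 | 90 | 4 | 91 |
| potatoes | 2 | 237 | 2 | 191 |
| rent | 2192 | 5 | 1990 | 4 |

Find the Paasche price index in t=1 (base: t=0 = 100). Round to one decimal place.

90.6

Paasche price index uses current-period quantities as weights.
ΣP(t=1)·Q(t=1) = 4×91 + 2×191 + 1990×4 = 364 + 382 + 7960 = 8706
ΣP(t=0)·Q(t=1) = 5×91 + 2×191 + 2192×4 = 455 + 382 + 8768 = 9605
Index = 8706 / 9605 × 100 = 90.6403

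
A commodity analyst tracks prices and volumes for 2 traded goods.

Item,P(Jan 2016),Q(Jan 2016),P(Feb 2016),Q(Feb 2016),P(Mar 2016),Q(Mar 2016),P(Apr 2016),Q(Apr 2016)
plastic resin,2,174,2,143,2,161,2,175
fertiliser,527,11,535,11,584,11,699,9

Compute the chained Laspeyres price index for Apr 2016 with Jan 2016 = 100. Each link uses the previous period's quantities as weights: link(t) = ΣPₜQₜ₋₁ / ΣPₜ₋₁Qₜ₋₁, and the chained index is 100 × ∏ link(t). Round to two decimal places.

130.97

Link Jan 2016→Feb 2016:
ΣP(Feb 2016)Q(Jan 2016) = 2×174 + 535×11 = 348 + 5885 = 6233
ΣP(Jan 2016)Q(Jan 2016) = 2×174 + 527×11 = 348 + 5797 = 6145
link = 6233/6145 = 1.014321
Link Feb 2016→Mar 2016:
ΣP(Mar 2016)Q(Feb 2016) = 2×143 + 584×11 = 286 + 6424 = 6710
ΣP(Feb 2016)Q(Feb 2016) = 2×143 + 535×11 = 286 + 5885 = 6171
link = 6710/6171 = 1.087344
Link Mar 2016→Apr 2016:
ΣP(Apr 2016)Q(Mar 2016) = 2×161 + 699×11 = 322 + 7689 = 8011
ΣP(Mar 2016)Q(Mar 2016) = 2×161 + 584×11 = 322 + 6424 = 6746
link = 8011/6746 = 1.187519
Chained index = 100 × 1.014321 × 1.087344 × 1.187519 = 130.9733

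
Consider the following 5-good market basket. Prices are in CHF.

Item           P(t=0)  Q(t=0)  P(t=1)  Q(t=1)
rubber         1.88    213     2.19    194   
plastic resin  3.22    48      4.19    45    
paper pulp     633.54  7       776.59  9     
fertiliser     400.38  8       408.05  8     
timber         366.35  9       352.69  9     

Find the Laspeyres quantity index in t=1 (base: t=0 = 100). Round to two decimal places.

110.63

Laspeyres quantity index uses base-period prices as weights.
ΣP(t=0)·Q(t=1) = 1.88×194 + 3.22×45 + 633.54×9 + 400.38×8 + 366.35×9 = 364.72 + 144.9 + 5701.86 + 3203.04 + 3297.15 = 12711.67
ΣP(t=0)·Q(t=0) = 1.88×213 + 3.22×48 + 633.54×7 + 400.38×8 + 366.35×9 = 400.44 + 154.56 + 4434.78 + 3203.04 + 3297.15 = 11489.97
Index = 12711.67 / 11489.97 × 100 = 110.6328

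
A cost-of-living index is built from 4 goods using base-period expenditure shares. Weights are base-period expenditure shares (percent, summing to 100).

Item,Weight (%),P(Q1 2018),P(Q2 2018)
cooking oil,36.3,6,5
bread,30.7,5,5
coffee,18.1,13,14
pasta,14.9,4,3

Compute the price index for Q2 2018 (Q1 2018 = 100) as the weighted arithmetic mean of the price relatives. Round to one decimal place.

91.6

cooking oil: 36.3 × (5/6) = 36.3 × 0.833333 = 30.2500
bread: 30.7 × (5/5) = 30.7 × 1.000000 = 30.7000
coffee: 18.1 × (14/13) = 18.1 × 1.076923 = 19.4923
pasta: 14.9 × (3/4) = 14.9 × 0.750000 = 11.1750
Index = Σ wᵢ·(p₁ᵢ/p₀ᵢ) = 30.2500 + 30.7000 + 19.4923 + 11.1750 = 91.6173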